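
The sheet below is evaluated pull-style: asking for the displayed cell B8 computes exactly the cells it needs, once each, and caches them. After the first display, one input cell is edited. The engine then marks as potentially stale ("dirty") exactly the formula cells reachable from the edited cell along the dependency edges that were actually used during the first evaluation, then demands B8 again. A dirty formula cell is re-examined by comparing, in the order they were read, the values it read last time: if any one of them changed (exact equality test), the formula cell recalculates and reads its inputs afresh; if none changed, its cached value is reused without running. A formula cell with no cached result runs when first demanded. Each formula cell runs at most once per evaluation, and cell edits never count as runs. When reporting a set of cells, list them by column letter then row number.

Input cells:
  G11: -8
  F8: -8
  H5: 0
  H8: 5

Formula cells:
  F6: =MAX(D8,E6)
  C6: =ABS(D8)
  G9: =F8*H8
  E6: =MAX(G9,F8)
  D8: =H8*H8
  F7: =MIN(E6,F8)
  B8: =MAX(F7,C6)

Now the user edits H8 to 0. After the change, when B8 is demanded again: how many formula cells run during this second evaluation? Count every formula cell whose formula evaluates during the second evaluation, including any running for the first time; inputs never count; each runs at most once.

6 formula cells run: B8, C6, D8, E6, F7, G9.

First demand of the output computes:
  D8 = 5 * 5 = 25
  C6 = ABS(25) = 25
  G9 = -8 * 5 = -40
  E6 = MAX(-40, -8) = -8
  F7 = MIN(-8, -8) = -8
  B8 = MAX(-8, 25) = 25

After the edit, cleaning proceeds:
  D8: a read changed (H8 5->0; H8 5->0) — executes, giving 0.
  C6: a read changed (D8 25->0) — executes, giving 0.
  G9: a read changed (H8 5->0) — executes, giving 0.
  E6: a read changed (G9 -40->0) — executes, giving 0.
  F7: a read changed (E6 -8->0) — executes, giving -8 — identical to its old value.
  B8: a read changed (C6 25->0) — executes, giving 0.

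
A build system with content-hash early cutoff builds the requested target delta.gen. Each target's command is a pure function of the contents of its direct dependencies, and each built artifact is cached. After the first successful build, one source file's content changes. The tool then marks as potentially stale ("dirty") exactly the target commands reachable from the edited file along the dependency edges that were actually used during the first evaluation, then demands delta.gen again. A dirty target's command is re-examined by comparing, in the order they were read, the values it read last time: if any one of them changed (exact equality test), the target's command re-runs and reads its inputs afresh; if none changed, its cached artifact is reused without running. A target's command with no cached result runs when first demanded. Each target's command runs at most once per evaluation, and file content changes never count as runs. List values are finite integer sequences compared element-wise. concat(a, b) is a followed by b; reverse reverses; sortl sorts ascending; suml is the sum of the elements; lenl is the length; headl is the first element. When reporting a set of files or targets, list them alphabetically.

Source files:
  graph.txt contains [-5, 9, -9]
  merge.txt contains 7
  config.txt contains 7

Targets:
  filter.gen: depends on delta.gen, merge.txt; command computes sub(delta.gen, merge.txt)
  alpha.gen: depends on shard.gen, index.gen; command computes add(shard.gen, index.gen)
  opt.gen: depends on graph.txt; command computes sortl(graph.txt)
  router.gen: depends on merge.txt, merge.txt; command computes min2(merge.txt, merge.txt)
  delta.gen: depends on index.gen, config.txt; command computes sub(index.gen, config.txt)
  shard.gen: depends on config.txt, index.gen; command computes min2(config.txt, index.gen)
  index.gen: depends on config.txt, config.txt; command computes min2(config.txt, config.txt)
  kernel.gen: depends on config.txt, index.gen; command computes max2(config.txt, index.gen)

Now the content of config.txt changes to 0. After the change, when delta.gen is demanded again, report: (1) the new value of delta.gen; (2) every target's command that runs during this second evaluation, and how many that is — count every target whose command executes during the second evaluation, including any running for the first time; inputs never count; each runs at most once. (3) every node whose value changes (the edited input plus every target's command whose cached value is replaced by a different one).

New value of delta.gen: 0.
Target commands that run: delta.gen, index.gen — 2 in total.
Values that change: config.txt, index.gen.

First evaluation (everything demanded from the output):
  index.gen = min2(7, 7) = 7
  delta.gen = sub(7, 7) = 0

Propagation after the edit:
  index.gen: runs — config.txt 7->0; config.txt 7->0; result 0.
  delta.gen: runs — index.gen 7->0; config.txt 7->0; result 0 (same value as before).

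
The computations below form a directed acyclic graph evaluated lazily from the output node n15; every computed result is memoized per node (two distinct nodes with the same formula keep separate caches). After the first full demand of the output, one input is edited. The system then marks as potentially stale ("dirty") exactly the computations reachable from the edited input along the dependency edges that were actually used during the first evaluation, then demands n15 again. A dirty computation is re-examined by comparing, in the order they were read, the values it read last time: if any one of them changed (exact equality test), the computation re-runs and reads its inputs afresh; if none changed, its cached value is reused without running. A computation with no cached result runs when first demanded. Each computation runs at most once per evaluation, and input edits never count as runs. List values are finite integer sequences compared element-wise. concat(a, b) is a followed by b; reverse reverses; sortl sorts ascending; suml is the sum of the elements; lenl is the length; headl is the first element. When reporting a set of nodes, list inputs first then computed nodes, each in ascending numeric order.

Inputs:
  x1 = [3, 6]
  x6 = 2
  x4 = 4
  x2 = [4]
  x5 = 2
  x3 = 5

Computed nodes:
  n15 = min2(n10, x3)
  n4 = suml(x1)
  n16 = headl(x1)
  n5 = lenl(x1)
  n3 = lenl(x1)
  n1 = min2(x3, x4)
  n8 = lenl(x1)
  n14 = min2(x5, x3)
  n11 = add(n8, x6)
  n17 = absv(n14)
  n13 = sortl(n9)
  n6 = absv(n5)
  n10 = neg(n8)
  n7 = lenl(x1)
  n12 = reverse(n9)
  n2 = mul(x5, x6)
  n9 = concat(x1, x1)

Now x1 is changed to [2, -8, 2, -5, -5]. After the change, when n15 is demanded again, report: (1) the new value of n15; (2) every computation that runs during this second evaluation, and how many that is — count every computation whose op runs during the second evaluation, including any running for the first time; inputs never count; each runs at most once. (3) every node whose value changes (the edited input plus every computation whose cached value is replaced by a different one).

Demanding n15 again yields -5.
3 computations run: n8, n10, n15.
The nodes whose values change: x1, n8, n10, n15.

First demand of the output computes:
  n8 = lenl([3, 6]) = 2
  n10 = neg(2) = -2
  n15 = min2(-2, 5) = -2

After the edit, cleaning proceeds:
  n8: a read changed (x1 [3, 6]->[2, -8, 2, -5, -5]) — executes, giving 5.
  n10: a read changed (n8 2->5) — executes, giving -5.
  n15: a read changed (n10 -2->-5) — executes, giving -5.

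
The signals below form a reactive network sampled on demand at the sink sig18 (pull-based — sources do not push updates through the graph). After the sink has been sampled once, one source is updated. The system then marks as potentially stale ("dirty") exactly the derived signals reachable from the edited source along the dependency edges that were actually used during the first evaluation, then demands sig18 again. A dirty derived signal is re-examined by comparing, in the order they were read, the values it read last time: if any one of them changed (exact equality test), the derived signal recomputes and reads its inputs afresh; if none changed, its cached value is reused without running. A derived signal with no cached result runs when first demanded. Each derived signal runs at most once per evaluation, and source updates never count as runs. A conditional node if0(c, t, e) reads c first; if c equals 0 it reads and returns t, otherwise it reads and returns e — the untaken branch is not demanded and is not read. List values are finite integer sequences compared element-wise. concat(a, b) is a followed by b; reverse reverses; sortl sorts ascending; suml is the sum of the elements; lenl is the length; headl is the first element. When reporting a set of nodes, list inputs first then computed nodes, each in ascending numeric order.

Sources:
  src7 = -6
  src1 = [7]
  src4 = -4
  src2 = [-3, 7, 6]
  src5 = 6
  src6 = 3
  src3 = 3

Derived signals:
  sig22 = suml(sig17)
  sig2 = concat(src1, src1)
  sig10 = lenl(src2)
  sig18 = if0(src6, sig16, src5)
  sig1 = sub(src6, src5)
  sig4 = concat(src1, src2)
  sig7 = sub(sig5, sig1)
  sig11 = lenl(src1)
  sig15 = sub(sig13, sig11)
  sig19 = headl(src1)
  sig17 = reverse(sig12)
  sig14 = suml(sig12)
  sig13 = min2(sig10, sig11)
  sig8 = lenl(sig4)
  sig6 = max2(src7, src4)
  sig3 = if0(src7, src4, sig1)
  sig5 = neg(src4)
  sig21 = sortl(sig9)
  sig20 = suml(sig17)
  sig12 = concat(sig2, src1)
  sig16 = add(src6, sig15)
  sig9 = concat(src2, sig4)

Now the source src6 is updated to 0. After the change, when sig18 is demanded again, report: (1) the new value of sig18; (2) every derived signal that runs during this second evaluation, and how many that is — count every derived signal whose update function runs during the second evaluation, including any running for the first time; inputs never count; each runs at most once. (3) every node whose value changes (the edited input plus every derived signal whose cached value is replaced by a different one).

Initial pass — values computed on the first demand:
  sig18 = if0(src6=3 -> else branch src5) = 6

Second demand — change propagation:
  sig10: newly demanded (no cache) — executes and yields 3.
  sig11: newly demanded (no cache) — executes and yields 1.
  sig13: newly demanded (no cache) — executes and yields 1.
  sig15: newly demanded (no cache) — executes and yields 0.
  sig16: newly demanded (no cache) — executes and yields 0.
  sig18: re-runs because src6 3->0; new result 0.

The important point: the flipped condition pulls in fresh nodes; sig10, sig11, sig13, sig15, sig16 run for the first time.

sig18 now evaluates to 0.
Run set: sig10, sig11, sig13, sig15, sig16, sig18 (6 run).
Changed values: src6, sig18.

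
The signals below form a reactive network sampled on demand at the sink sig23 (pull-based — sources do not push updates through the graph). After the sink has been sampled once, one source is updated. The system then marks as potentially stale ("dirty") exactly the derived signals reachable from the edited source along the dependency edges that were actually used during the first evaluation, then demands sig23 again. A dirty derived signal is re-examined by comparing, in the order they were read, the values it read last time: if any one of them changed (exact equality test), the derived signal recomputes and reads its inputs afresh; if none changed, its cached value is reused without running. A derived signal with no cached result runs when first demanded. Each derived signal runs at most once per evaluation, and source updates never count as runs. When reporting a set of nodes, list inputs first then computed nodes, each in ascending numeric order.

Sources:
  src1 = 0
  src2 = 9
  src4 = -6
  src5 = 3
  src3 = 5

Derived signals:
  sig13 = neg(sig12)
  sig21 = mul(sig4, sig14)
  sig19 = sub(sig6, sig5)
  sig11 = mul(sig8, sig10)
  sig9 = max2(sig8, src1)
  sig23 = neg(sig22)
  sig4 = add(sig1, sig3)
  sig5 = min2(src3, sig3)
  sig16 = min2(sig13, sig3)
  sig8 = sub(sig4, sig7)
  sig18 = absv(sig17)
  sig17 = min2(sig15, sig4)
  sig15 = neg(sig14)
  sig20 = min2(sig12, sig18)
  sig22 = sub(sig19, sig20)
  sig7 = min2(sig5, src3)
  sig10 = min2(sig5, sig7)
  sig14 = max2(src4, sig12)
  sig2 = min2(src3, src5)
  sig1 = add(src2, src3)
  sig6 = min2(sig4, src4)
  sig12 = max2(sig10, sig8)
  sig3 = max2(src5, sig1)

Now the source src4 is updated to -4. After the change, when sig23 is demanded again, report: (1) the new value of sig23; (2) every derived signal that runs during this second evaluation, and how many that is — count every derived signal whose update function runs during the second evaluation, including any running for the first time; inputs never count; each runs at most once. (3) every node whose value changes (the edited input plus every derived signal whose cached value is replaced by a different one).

Initial pass — values computed on the first demand:
  sig1 = add(9, 5) = 14
  sig3 = max2(3, 14) = 14
  sig4 = add(14, 14) = 28
  sig5 = min2(5, 14) = 5
  sig6 = min2(28, -6) = -6
  sig7 = min2(5, 5) = 5
  sig8 = sub(28, 5) = 23
  sig10 = min2(5, 5) = 5
  sig12 = max2(5, 23) = 23
  sig14 = max2(-6, 23) = 23
  sig15 = neg(23) = -23
  sig17 = min2(-23, 28) = -23
  sig18 = absv(-23) = 23
  sig19 = sub(-6, 5) = -11
  sig20 = min2(23, 23) = 23
  sig22 = sub(-11, 23) = -34
  sig23 = neg(-34) = 34

Second demand — change propagation:
  sig6: re-runs because src4 -6->-4; new result -4.
  sig14: re-runs because src4 -6->-4; new result 23 (unchanged).
  sig15: re-examined; everything it read last time is the same (sig14 unchanged) — cache -23 kept, no run.
  sig17: re-examined; everything it read last time is the same (sig15 unchanged, sig4 unchanged) — cache -23 kept, no run.
  sig18: re-examined; everything it read last time is the same (sig17 unchanged) — cache 23 kept, no run.
  sig19: re-runs because sig6 -6->-4; new result -9.
  sig20: re-examined; everything it read last time is the same (sig12 unchanged, sig18 unchanged) — cache 23 kept, no run.
  sig22: re-runs because sig19 -11->-9; new result -32.
  sig23: re-runs because sig22 -34->-32; new result 32.

The important point: at sig15 every value read last time is unchanged, so the dirty flag clears without a run.

sig23 now evaluates to 32.
Run set: sig6, sig14, sig19, sig22, sig23 (5 run).
Changed values: src4, sig6, sig19, sig22, sig23.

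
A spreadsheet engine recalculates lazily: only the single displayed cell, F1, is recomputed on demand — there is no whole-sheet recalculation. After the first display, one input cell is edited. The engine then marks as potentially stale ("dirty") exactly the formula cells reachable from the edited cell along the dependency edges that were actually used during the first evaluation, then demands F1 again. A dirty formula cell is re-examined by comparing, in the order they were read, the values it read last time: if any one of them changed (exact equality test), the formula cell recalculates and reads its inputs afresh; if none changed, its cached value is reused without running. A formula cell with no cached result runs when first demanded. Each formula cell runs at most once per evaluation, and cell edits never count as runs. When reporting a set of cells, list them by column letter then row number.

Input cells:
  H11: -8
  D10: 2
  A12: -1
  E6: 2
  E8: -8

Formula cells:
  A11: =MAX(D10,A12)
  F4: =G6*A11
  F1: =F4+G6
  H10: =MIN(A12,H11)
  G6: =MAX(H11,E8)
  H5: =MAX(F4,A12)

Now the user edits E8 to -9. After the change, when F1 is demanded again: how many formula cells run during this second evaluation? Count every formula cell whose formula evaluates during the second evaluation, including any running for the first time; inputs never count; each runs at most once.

First evaluation (everything demanded from the output):
  A11 = MAX(2, -1) = 2
  G6 = MAX(-8, -8) = -8
  F4 = -8 * 2 = -16
  F1 = -16 + -8 = -24

Propagation after the edit:
  G6: runs — E8 -8->-9; result -8 (same value as before).
  F4: checked — values it read are unchanged (G6 unchanged, A11 unchanged); reused cached -16 without running.
  F1: checked — values it read are unchanged (F4 unchanged, G6 unchanged); reused cached -24 without running.

Key observation: the change is absorbed at G6 — it re-runs but produces the same value, and the output's value is unchanged.

Formula cells that run: G6 — 1 in total.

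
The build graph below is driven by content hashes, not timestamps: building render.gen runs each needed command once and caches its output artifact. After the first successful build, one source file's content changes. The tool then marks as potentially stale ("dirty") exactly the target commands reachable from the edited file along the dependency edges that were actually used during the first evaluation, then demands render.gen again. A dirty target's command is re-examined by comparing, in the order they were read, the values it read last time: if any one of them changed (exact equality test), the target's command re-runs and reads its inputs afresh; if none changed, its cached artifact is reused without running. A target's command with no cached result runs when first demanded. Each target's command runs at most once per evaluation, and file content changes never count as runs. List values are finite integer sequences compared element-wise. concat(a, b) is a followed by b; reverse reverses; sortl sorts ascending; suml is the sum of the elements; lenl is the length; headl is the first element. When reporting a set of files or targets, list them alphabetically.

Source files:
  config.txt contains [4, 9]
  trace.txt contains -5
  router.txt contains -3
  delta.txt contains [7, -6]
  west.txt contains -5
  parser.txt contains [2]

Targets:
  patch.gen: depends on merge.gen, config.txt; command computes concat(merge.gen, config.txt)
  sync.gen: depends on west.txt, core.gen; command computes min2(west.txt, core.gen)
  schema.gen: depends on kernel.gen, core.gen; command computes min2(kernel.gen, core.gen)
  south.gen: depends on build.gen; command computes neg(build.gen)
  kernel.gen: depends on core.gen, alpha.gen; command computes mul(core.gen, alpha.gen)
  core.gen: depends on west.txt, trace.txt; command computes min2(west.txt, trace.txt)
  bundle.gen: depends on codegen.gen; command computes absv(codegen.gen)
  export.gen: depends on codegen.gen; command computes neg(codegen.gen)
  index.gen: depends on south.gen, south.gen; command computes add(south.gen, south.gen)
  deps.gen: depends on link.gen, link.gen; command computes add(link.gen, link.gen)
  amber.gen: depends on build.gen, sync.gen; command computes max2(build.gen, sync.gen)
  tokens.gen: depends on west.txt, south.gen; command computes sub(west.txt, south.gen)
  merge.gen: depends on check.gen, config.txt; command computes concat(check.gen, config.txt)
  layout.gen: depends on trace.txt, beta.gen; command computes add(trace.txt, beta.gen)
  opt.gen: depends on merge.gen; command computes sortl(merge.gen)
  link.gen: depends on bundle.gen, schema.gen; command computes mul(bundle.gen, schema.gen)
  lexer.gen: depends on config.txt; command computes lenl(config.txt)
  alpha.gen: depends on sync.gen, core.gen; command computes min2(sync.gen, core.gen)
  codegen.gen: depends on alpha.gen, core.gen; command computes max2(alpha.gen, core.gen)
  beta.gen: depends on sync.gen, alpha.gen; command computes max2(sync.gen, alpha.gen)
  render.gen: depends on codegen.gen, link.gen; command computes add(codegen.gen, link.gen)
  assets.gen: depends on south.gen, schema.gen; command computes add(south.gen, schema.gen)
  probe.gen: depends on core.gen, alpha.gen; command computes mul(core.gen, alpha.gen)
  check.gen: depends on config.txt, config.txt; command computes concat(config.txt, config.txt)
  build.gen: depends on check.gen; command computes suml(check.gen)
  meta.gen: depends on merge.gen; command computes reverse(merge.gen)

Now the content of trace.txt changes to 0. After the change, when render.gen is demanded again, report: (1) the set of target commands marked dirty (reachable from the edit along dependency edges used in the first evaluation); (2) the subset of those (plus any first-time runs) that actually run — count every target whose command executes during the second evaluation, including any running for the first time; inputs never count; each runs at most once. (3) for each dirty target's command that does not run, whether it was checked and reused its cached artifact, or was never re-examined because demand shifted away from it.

Initial pass — values computed on the first demand:
  core.gen = min2(-5, -5) = -5
  sync.gen = min2(-5, -5) = -5
  alpha.gen = min2(-5, -5) = -5
  codegen.gen = max2(-5, -5) = -5
  bundle.gen = absv(-5) = 5
  kernel.gen = mul(-5, -5) = 25
  schema.gen = min2(25, -5) = -5
  link.gen = mul(5, -5) = -25
  render.gen = add(-5, -25) = -30

Second demand — change propagation:
  core.gen: re-runs because trace.txt -5->0; new result -5 (unchanged).
  sync.gen: re-examined; everything it read last time is the same (west.txt unchanged, core.gen unchanged) — cache -5 kept, no run.
  alpha.gen: re-examined; everything it read last time is the same (sync.gen unchanged, core.gen unchanged) — cache -5 kept, no run.
  codegen.gen: re-examined; everything it read last time is the same (alpha.gen unchanged, core.gen unchanged) — cache -5 kept, no run.
  bundle.gen: re-examined; everything it read last time is the same (codegen.gen unchanged) — cache 5 kept, no run.
  kernel.gen: re-examined; everything it read last time is the same (core.gen unchanged, alpha.gen unchanged) — cache 25 kept, no run.
  schema.gen: re-examined; everything it read last time is the same (kernel.gen unchanged, core.gen unchanged) — cache -5 kept, no run.
  link.gen: re-examined; everything it read last time is the same (bundle.gen unchanged, schema.gen unchanged) — cache -25 kept, no run.
  render.gen: re-examined; everything it read last time is the same (codegen.gen unchanged, link.gen unchanged) — cache -30 kept, no run.

The important point: core.gen recomputes to an identical value, and the output ends up unchanged.

Dirty set: alpha.gen, bundle.gen, codegen.gen, core.gen, kernel.gen, link.gen, render.gen, schema.gen, sync.gen.
Run set: core.gen (1 run).
Re-examined without running (cache reused): alpha.gen, bundle.gen, codegen.gen, kernel.gen, link.gen, render.gen, schema.gen, sync.gen.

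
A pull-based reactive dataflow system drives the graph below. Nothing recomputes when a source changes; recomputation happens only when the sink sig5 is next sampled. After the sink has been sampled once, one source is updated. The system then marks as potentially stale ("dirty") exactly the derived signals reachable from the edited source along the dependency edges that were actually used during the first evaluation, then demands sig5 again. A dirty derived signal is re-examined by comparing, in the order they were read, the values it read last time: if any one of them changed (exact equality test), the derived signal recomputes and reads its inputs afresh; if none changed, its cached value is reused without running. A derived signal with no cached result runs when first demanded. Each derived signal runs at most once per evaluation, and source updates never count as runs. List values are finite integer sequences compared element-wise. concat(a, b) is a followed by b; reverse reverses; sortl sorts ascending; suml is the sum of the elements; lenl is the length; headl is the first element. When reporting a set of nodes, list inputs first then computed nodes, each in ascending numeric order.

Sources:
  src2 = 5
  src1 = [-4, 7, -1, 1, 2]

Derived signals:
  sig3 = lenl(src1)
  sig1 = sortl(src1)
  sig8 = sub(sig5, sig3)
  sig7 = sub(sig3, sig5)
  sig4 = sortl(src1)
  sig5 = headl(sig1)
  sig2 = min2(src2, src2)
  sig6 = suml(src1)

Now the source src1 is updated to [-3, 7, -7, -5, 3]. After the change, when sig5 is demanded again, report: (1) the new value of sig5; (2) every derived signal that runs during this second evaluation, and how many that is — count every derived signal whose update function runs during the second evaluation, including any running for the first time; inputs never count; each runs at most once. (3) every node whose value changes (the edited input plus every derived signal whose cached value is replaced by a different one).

New value of sig5: -7.
Derived signals that run: sig1, sig5 — 2 in total.
Values that change: src1, sig1, sig5.

First evaluation (everything demanded from the output):
  sig1 = sortl([-4, 7, -1, 1, 2]) = [-4, -1, 1, 2, 7]
  sig5 = headl([-4, -1, 1, 2, 7]) = -4

Propagation after the edit:
  sig1: runs — src1 [-4, 7, -1, 1, 2]->[-3, 7, -7, -5, 3]; result [-7, -5, -3, 3, 7].
  sig5: runs — sig1 [-4, -1, 1, 2, 7]->[-7, -5, -3, 3, 7]; result -7.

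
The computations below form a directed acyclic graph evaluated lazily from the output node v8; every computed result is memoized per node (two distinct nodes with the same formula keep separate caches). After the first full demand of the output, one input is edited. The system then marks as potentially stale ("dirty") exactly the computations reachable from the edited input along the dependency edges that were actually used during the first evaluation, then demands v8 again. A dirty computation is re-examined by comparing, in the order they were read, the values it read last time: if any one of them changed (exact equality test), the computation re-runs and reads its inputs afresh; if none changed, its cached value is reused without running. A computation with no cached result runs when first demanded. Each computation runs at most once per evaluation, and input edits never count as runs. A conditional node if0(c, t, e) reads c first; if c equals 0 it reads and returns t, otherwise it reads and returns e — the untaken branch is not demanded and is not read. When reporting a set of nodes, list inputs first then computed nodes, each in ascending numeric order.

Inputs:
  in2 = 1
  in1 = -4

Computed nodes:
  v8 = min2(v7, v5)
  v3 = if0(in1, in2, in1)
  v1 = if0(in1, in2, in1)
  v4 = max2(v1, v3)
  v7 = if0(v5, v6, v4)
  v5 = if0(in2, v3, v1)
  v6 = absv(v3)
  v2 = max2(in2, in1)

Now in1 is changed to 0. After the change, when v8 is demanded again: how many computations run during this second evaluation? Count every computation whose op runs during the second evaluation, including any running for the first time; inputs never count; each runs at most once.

6 computations run: v1, v3, v4, v5, v7, v8.

First demand of the output computes:
  v1 = if0(in1=-4 -> else branch in1) = -4
  v3 = if0(in1=-4 -> else branch in1) = -4
  v4 = max2(-4, -4) = -4
  v5 = if0(in2=1 -> else branch v1) = -4
  v7 = if0(v5=-4 -> else branch v4) = -4
  v8 = min2(-4, -4) = -4

After the edit, cleaning proceeds:
  v1: a read changed (in1 -4->0; in1 -4->0) — executes, giving 1.
  v3: a read changed (in1 -4->0; in1 -4->0) — executes, giving 1.
  v4: a read changed (v1 -4->1; v3 -4->1) — executes, giving 1.
  v5: a read changed (v1 -4->1) — executes, giving 1.
  v7: a read changed (v5 -4->1; v4 -4->1) — executes, giving 1.
  v8: a read changed (v7 -4->1; v5 -4->1) — executes, giving 1.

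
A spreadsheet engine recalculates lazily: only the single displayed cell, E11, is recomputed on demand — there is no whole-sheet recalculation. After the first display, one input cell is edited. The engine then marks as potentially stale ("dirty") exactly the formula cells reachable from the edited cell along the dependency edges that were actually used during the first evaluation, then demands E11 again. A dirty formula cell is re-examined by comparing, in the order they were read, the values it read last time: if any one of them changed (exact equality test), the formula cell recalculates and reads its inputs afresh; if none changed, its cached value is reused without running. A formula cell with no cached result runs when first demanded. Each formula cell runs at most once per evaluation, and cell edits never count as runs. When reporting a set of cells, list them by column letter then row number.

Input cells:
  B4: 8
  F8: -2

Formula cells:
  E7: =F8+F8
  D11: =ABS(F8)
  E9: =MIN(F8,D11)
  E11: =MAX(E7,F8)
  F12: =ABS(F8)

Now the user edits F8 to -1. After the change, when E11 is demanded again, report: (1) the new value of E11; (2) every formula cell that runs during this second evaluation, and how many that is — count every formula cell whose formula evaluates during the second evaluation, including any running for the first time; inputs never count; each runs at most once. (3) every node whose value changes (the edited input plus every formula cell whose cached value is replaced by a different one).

First evaluation (everything demanded from the output):
  E7 = -2 + -2 = -4
  E11 = MAX(-4, -2) = -2

Propagation after the edit:
  E7: runs — F8 -2->-1; F8 -2->-1; result -2.
  E11: runs — E7 -4->-2; F8 -2->-1; result -1.

New value of E11: -1.
Formula cells that run: E7, E11 — 2 in total.
Values that change: E7, E11, F8.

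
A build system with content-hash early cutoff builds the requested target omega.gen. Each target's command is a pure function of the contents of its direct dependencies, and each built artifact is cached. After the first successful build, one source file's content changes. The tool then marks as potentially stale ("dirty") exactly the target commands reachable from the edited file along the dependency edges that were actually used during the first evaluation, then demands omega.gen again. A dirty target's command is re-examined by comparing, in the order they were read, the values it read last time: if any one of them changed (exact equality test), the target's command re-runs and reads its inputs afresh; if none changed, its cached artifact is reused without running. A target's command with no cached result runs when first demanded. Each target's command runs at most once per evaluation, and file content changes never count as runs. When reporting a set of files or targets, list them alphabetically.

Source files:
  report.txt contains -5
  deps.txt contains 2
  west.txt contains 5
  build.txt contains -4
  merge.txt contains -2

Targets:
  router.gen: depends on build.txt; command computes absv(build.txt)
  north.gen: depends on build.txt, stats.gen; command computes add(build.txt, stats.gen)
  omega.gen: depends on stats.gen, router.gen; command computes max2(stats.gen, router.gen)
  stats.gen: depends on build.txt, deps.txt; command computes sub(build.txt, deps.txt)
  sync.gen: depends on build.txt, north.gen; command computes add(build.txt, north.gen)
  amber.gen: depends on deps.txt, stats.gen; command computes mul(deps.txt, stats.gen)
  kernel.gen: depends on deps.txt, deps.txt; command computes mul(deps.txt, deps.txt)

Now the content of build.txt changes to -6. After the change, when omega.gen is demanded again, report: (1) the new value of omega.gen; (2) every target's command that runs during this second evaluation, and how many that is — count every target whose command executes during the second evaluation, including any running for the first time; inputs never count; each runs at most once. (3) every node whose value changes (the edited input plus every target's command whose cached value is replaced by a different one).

First evaluation (everything demanded from the output):
  router.gen = absv(-4) = 4
  stats.gen = sub(-4, 2) = -6
  omega.gen = max2(-6, 4) = 4

Propagation after the edit:
  router.gen: runs — build.txt -4->-6; result 6.
  stats.gen: runs — build.txt -4->-6; result -8.
  omega.gen: runs — stats.gen -6->-8; router.gen 4->6; result 6.

New value of omega.gen: 6.
Target commands that run: omega.gen, router.gen, stats.gen — 3 in total.
Values that change: build.txt, omega.gen, router.gen, stats.gen.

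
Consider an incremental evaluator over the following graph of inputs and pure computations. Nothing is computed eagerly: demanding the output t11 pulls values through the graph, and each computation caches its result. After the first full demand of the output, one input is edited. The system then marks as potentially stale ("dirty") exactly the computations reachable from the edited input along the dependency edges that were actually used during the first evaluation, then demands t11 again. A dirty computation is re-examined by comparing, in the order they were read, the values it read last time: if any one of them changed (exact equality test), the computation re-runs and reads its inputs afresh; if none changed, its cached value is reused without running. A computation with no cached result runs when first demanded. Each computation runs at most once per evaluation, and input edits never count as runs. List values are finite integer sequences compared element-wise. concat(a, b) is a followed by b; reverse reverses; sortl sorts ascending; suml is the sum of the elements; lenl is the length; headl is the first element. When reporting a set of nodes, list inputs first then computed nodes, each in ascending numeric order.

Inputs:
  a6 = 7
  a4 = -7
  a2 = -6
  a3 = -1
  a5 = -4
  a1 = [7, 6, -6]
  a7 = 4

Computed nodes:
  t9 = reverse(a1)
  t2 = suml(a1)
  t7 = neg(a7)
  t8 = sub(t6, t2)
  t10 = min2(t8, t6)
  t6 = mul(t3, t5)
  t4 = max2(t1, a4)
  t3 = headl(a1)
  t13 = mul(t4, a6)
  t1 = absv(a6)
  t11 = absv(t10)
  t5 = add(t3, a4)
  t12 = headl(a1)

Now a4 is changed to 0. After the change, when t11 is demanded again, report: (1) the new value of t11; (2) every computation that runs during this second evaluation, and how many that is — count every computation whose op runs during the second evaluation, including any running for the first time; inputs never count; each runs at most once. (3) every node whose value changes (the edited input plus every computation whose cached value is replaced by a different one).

t11 now evaluates to 42.
Run set: t5, t6, t8, t10, t11 (5 run).
Changed values: a4, t5, t6, t8, t10, t11.

Initial pass — values computed on the first demand:
  t2 = suml([7, 6, -6]) = 7
  t3 = headl([7, 6, -6]) = 7
  t5 = add(7, -7) = 0
  t6 = mul(7, 0) = 0
  t8 = sub(0, 7) = -7
  t10 = min2(-7, 0) = -7
  t11 = absv(-7) = 7

Second demand — change propagation:
  t5: re-runs because a4 -7->0; new result 7.
  t6: re-runs because t5 0->7; new result 49.
  t8: re-runs because t6 0->49; new result 42.
  t10: re-runs because t8 -7->42; t6 0->49; new result 42.
  t11: re-runs because t10 -7->42; new result 42.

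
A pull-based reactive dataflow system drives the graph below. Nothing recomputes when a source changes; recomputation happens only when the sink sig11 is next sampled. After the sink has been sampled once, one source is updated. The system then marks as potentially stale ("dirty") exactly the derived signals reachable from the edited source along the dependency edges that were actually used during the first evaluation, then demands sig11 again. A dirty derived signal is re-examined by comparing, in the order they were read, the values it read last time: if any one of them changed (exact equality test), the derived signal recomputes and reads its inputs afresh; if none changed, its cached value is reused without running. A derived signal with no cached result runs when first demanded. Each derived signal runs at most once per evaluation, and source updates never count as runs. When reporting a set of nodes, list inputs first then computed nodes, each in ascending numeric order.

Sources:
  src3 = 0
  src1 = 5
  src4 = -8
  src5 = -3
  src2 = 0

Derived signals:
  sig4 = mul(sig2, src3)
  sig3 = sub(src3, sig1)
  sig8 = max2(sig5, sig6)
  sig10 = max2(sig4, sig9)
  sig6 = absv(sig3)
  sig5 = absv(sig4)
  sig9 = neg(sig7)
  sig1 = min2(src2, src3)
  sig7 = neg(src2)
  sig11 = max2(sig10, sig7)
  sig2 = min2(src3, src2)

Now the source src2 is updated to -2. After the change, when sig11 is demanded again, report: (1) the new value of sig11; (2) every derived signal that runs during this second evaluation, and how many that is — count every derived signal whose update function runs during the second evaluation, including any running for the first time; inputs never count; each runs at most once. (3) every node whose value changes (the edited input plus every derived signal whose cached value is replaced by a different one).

New value of sig11: 2.
Derived signals that run: sig2, sig4, sig7, sig9, sig10, sig11 — 6 in total.
Values that change: src2, sig2, sig7, sig9, sig11.

First evaluation (everything demanded from the output):
  sig2 = min2(0, 0) = 0
  sig4 = mul(0, 0) = 0
  sig7 = neg(0) = 0
  sig9 = neg(0) = 0
  sig10 = max2(0, 0) = 0
  sig11 = max2(0, 0) = 0

Propagation after the edit:
  sig2: runs — src2 0->-2; result -2.
  sig4: runs — sig2 0->-2; result 0 (same value as before).
  sig7: runs — src2 0->-2; result 2.
  sig9: runs — sig7 0->2; result -2.
  sig10: runs — sig9 0->-2; result 0 (same value as before).
  sig11: runs — sig7 0->2; result 2.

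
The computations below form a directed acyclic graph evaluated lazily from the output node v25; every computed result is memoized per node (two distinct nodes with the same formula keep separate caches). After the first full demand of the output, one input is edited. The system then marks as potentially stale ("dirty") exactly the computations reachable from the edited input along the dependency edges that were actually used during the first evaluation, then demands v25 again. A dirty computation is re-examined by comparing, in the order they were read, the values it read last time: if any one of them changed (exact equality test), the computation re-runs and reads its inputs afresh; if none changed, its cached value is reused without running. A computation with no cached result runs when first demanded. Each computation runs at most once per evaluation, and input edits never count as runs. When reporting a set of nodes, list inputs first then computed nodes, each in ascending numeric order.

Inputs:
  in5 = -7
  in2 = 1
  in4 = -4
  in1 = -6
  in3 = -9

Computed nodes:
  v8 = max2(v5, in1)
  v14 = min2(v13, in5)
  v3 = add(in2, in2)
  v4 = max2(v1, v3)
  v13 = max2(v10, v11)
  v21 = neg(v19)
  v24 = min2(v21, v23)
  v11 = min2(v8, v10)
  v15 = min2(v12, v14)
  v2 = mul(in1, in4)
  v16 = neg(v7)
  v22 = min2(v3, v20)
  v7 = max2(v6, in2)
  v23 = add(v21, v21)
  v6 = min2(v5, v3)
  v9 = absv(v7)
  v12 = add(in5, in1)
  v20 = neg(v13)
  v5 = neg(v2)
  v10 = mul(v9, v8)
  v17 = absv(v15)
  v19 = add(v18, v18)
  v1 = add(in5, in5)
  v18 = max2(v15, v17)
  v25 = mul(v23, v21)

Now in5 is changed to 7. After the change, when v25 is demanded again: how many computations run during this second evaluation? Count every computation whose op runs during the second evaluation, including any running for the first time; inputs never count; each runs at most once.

First demand of the output computes:
  v2 = mul(-6, -4) = 24
  v3 = add(1, 1) = 2
  v5 = neg(24) = -24
  v6 = min2(-24, 2) = -24
  v7 = max2(-24, 1) = 1
  v8 = max2(-24, -6) = -6
  v9 = absv(1) = 1
  v10 = mul(1, -6) = -6
  v11 = min2(-6, -6) = -6
  v12 = add(-7, -6) = -13
  v13 = max2(-6, -6) = -6
  v14 = min2(-6, -7) = -7
  v15 = min2(-13, -7) = -13
  v17 = absv(-13) = 13
  v18 = max2(-13, 13) = 13
  v19 = add(13, 13) = 26
  v21 = neg(26) = -26
  v23 = add(-26, -26) = -52
  v25 = mul(-52, -26) = 1352

After the edit, cleaning proceeds:
  v12: a read changed (in5 -7->7) — executes, giving 1.
  v14: a read changed (in5 -7->7) — executes, giving -6.
  v15: a read changed (v12 -13->1; v14 -7->-6) — executes, giving -6.
  v17: a read changed (v15 -13->-6) — executes, giving 6.
  v18: a read changed (v15 -13->-6; v17 13->6) — executes, giving 6.
  v19: a read changed (v18 13->6; v18 13->6) — executes, giving 12.
  v21: a read changed (v19 26->12) — executes, giving -12.
  v23: a read changed (v21 -26->-12; v21 -26->-12) — executes, giving -24.
  v25: a read changed (v23 -52->-24; v21 -26->-12) — executes, giving 288.

9 computations run: v12, v14, v15, v17, v18, v19, v21, v23, v25.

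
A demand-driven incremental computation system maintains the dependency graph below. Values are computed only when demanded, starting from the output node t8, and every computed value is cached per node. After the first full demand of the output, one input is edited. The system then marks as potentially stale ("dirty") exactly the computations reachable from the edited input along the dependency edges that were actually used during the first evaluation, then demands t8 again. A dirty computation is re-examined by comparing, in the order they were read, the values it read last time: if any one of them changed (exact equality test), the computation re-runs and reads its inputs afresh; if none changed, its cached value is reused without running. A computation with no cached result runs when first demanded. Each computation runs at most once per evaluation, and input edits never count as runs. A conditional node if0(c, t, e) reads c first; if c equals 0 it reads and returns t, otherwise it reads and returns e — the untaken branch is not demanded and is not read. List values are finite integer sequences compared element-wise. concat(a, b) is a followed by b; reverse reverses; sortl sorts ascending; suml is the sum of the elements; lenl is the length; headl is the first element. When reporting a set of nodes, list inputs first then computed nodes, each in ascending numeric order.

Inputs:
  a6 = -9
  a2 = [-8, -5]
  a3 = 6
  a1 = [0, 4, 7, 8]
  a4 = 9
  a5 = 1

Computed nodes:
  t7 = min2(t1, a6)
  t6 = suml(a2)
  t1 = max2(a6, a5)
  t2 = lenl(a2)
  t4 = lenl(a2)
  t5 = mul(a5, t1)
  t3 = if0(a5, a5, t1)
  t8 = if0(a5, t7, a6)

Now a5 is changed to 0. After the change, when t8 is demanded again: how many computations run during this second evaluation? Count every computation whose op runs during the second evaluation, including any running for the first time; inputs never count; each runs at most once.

First evaluation (everything demanded from the output):
  t8 = if0(a5=1 -> else branch a6) = -9

Propagation after the edit:
  t1: demanded for the first time — runs, produces 0.
  t7: demanded for the first time — runs, produces -9.
  t8: runs — a5 1->0; result -9 (same value as before).

Key observation: a condition flipped, so demand reaches new nodes — t1, t7 run for the first time.

Computations that run: t1, t7, t8 — 3 in total.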